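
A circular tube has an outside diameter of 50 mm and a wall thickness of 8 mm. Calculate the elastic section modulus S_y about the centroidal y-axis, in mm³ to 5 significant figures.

Split into non-overlapping primitives; take the origin at the lower-left of the bounding box.
Outer circle: ⌀50, A = 1963.495 mm², x = 25 mm, Ī = 306796.2 mm⁴.
Bore (subtracted): ⌀34, A = 907.9203 mm², x = 25 mm, Ī = 65597.24 mm⁴.
By symmetry the centroid is at mid-width, x̄ = 25 mm.
All pieces are centred on the centroidal y-axis, so I = ΣĪ (holes subtracted) = 241198.9 mm⁴.
Extreme fibre distance c = 25 mm; S = I/c = 9647.957 mm³.

S_y ≈ 9648.0 mm³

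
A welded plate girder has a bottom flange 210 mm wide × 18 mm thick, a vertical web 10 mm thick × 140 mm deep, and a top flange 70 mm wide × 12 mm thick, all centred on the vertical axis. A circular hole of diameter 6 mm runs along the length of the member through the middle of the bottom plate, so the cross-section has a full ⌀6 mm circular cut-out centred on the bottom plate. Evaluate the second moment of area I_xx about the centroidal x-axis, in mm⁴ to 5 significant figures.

Treat the section as a set of non-overlapping primitives; coordinates are from the bounding-box lower-left.
Bottom plate: 210 × 18, A = 3 780 mm², y = 9 mm, Ī = 102 060 mm⁴.
Web plate: 10 × 140, A = 1 400 mm², y = 88 mm, Ī = 2 286 667 mm⁴.
Top plate: 70 × 12, A = 840 mm², y = 164 mm, Ī = 10 080 mm⁴.
Hole (subtracted): ⌀6, A = 28.27433 mm², y = 9 mm, Ī = 63.61725 mm⁴.
Centroid: ȳ = ΣA·y / ΣA = 49.18876 mm.
Transfer each piece to the centroidal x-axis using Ī + A·d² with d = y − 49.18876:
  bottom plate: d = -40.18876 mm → contributes +6 207 274 mm⁴
  web plate: d = 38.81124 mm → contributes +4 395 504 mm⁴
  top plate: d = 114.8112 mm → contributes +11 082 642 mm⁴
  hole: d = -40.18876 mm → contributes −45730.51 mm⁴
Total I = 21 639 691 mm⁴.

I_xx ≈ 2.1640 × 10⁷ mm⁴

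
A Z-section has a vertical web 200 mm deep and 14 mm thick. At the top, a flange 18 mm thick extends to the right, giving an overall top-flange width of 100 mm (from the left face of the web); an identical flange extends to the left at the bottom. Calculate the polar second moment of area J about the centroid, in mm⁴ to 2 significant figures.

J ≈ 4.5 × 10⁷ mm⁴

Split into non-overlapping primitives; take the origin at the lower-left of the bounding box.
Web: 14 × 200, A = 2 800 mm², y = 100 mm, Ī = 9 333 333 mm⁴.
Top flange (beyond web): 86 × 18, A = 1 548 mm², y = 191 mm, Ī = 41 796 mm⁴.
Bottom flange (beyond web): 86 × 18, A = 1 548 mm², y = 9 mm, Ī = 41 796 mm⁴.
Centroid: ȳ = ΣA·y / ΣA = 100 mm.
Transfer each piece to the centroidal x-axis using Ī + A·d² with d = y − 100:
  web: d = 0 mm → contributes +9 333 333 mm⁴
  top flange (beyond web): d = 91 mm → contributes +12 860 784 mm⁴
  bottom flange (beyond web): d = -91 mm → contributes +12 860 784 mm⁴
Total I = 35 054 901 mm⁴.
For the y-axis: x̄ = 93 mm.
Repeating about the centroidal y-axis gives I_y = 9 693 901 mm⁴.
Polar second moment: J = I_x + I_y = 44 748 803 mm⁴.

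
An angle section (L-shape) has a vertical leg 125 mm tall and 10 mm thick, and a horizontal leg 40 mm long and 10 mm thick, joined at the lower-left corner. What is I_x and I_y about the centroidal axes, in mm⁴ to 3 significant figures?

Treat the section as a set of non-overlapping primitives; coordinates are from the bounding-box lower-left.
Vertical leg: 10 × 125, A = 1 250 mm², y = 62.5 mm, Ī = 1 627 604 mm⁴.
Horizontal leg (remainder): 30 × 10, A = 300 mm², y = 5 mm, Ī = 2 500 mm⁴.
Centroid: ȳ = ΣA·y / ΣA = 51.371 mm.
Transfer each piece to the centroidal x-axis using Ī + A·d² with d = y − 51.371:
  vertical leg: d = 11.129 mm → contributes +1 782 423 mm⁴
  horizontal leg (remainder): d = -46.371 mm → contributes +647 580 mm⁴
Total I = 2 430 003 mm⁴.
For the y-axis: x̄ = 8.871 mm.
Repeating about the centroidal y-axis gives I_y = 129 691 mm⁴.

I_x ≈ 2.43 × 10⁶ mm⁴, I_y ≈ 1.30 × 10⁵ mm⁴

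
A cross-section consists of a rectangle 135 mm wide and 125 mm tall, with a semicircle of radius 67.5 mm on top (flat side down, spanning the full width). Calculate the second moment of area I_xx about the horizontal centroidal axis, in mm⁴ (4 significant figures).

Split into non-overlapping primitives; take the origin at the lower-left of the bounding box.
Rectangular body: 135 × 125, A = 16 875 mm², y = 62.5 mm, Ī = 21 972 656 mm⁴.
Semicircular cap: semicircle r = 67.5, A = 7156.94 mm², y = 153.648 mm, Ī = 2 278 490 mm⁴.
Centroid: ȳ = ΣA·y / ΣA = 89.6447 mm.
Transfer each piece to the horizontal centroidal axis using Ī + A·d² with d = y − 89.6447:
  rectangular body: d = -27.1447 mm → contributes +34 406 751 mm⁴
  semicircular cap: d = 64.0032 mm → contributes +31 596 233 mm⁴
Total I = 66 002 984 mm⁴.

I_xx ≈ 6.600 × 10⁷ mm⁴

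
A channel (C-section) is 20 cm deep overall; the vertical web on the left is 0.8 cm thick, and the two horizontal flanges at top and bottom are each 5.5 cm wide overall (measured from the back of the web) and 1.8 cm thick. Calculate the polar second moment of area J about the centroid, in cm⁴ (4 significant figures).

Break the section into simple shapes (no overlaps), measuring from the bottom-left corner of the bounding box.
Web: 0.8 × 20, A = 16 cm², y = 10 cm, Ī = 533.333 cm⁴.
Top flange (beyond web): 4.7 × 1.8, A = 8.46 cm², y = 19.1 cm, Ī = 2.2842 cm⁴.
Bottom flange (beyond web): 4.7 × 1.8, A = 8.46 cm², y = 0.9 cm, Ī = 2.2842 cm⁴.
By symmetry the centroid is at mid-height, ȳ = 10 cm.
Transfer each piece to the centroidal x-axis using Ī + A·d² with d = y − 10:
  web: d = 0 cm → contributes +533.333 cm⁴
  top flange (beyond web): d = 9.1 cm → contributes +702.857 cm⁴
  bottom flange (beyond web): d = -9.1 cm → contributes +702.857 cm⁴
Total I = 1939.05 cm⁴.
For the y-axis: x̄ = 1.81343 cm.
Repeating about the centroidal y-axis gives I_y = 94.191 cm⁴.
Polar second moment: J = I_x + I_y = 2033.24 cm⁴.

J ≈ 2033 cm⁴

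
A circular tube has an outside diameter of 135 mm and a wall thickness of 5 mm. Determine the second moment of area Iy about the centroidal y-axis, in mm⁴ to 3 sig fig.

Split into non-overlapping primitives; take the origin at the lower-left of the bounding box.
Outer circle: ⌀135, A = 14 314 mm², x = 67.5 mm, Ī = 16 304 406 mm⁴.
Bore (subtracted): ⌀125, A = 12 272 mm², x = 67.5 mm, Ī = 11 984 225 mm⁴.
By symmetry the centroid is at mid-width, x̄ = 67.5 mm.
All pieces are centred on the centroidal y-axis, so I = ΣĪ (holes subtracted) = 4 320 181 mm⁴.

Iy ≈ 4.32 × 10⁶ mm⁴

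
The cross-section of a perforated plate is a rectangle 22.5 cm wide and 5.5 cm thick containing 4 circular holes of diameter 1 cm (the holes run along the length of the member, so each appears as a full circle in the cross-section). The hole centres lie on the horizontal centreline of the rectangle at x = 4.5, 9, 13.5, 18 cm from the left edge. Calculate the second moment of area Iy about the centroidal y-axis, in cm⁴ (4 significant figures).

Break the section into simple shapes (no overlaps), measuring from the bottom-left corner of the bounding box.
Plate: 22.5 × 5.5, A = 123.75 cm², x = 11.25 cm, Ī = 5220.7 cm⁴.
Hole 1 (subtracted): ⌀1, A = 0.785398 cm², x = 4.5 cm, Ī = 0.0490874 cm⁴.
Hole 2 (subtracted): ⌀1, A = 0.785398 cm², x = 9 cm, Ī = 0.0490874 cm⁴.
Hole 3 (subtracted): ⌀1, A = 0.785398 cm², x = 13.5 cm, Ī = 0.0490874 cm⁴.
Hole 4 (subtracted): ⌀1, A = 0.785398 cm², x = 18 cm, Ī = 0.0490874 cm⁴.
By symmetry the centroid is at mid-width, x̄ = 11.25 cm.
Transfer each piece to the centroidal y-axis using Ī + A·d² with d = x − 11.25:
  plate: d = 0 cm → contributes +5220.7 cm⁴
  hole 1: d = -6.75 cm → contributes −35.8338 cm⁴
  hole 2: d = -2.25 cm → contributes −4.02517 cm⁴
  hole 3: d = 2.25 cm → contributes −4.02517 cm⁴
  hole 4: d = 6.75 cm → contributes −35.8338 cm⁴
Total I = 5140.99 cm⁴.

Iy ≈ 5141 cm⁴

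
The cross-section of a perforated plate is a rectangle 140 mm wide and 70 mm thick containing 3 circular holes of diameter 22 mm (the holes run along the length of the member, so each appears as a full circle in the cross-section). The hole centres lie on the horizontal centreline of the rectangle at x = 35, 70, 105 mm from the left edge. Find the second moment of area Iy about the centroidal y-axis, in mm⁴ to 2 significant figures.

Treat the section as a set of non-overlapping primitives; coordinates are from the bounding-box lower-left.
Plate: 140 × 70, A = 9 800 mm², x = 70 mm, Ī = 16 006 667 mm⁴.
Hole 1 (subtracted): ⌀22, A = 380.1 mm², x = 35 mm, Ī = 11 499 mm⁴.
Hole 2 (subtracted): ⌀22, A = 380.1 mm², x = 70 mm, Ī = 11 499 mm⁴.
Hole 3 (subtracted): ⌀22, A = 380.1 mm², x = 105 mm, Ī = 11 499 mm⁴.
By symmetry the centroid is at mid-width, x̄ = 70 mm.
Transfer each piece to the centroidal y-axis using Ī + A·d² with d = x − 70:
  plate: d = 0 mm → contributes +16 006 667 mm⁴
  hole 1: d = -35 mm → contributes −477 162 mm⁴
  hole 2: d = 0 mm → contributes −11 499 mm⁴
  hole 3: d = 35 mm → contributes −477 162 mm⁴
Total I = 15 040 844 mm⁴.

Iy ≈ 1.5 × 10⁷ mm⁴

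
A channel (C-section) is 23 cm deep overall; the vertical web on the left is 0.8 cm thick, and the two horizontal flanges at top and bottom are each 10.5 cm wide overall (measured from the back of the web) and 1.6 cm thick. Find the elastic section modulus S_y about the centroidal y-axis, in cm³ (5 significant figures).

Treat the section as a set of non-overlapping primitives; coordinates are from the bounding-box lower-left.
Web: 0.8 × 23, A = 18.4 cm², x = 0.4 cm, Ī = 0.9813333 cm⁴.
Top flange (beyond web): 9.7 × 1.6, A = 15.52 cm², x = 5.65 cm, Ī = 121.6897 cm⁴.
Bottom flange (beyond web): 9.7 × 1.6, A = 15.52 cm², x = 5.65 cm, Ī = 121.6897 cm⁴.
Centroid: x̄ = ΣA·x / ΣA = 3.696117 cm.
Transfer each piece to the centroidal y-axis using Ī + A·d² with d = x − 3.696117:
  web: d = -3.296117 cm → contributes +200.886 cm⁴
  top flange (beyond web): d = 1.953883 cm → contributes +180.9398 cm⁴
  bottom flange (beyond web): d = 1.953883 cm → contributes +180.9398 cm⁴
Total I = 562.7657 cm⁴.
Extreme fibre distance c = 6.803883 cm; S = I/c = 82.71242 cm³.

S_y ≈ 82.712 cm³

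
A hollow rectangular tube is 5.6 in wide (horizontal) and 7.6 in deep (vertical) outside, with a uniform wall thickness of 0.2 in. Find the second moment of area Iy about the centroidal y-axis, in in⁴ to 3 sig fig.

Treat the section as a set of non-overlapping primitives; coordinates are from the bounding-box lower-left.
Outer rectangle: 5.6 × 7.6, A = 42.56 in², x = 2.8 in, Ī = 111.22 in⁴.
Inner void (subtracted): 5.2 × 7.2, A = 37.44 in², x = 2.8 in, Ī = 84.365 in⁴.
By symmetry the centroid is at mid-width, x̄ = 2.8 in.
All pieces are centred on the centroidal y-axis, so I = ΣĪ (holes subtracted) = 26.859 in⁴.

Iy ≈ 26.9 in⁴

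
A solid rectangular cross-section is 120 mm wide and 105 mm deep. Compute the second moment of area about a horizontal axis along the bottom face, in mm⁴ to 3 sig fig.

I_base ≈ 4.63 × 10⁷ mm⁴

The section: 120 × 105, A = 12 600 mm², y = 52.5 mm, Ī = 11 576 250 mm⁴.
Transfer it to a horizontal axis along the bottom face using Ī + A·d² with d = y − 0:
  the section: d = 52.5 mm → contributes +46 305 000 mm⁴
Total I = 46 305 000 mm⁴.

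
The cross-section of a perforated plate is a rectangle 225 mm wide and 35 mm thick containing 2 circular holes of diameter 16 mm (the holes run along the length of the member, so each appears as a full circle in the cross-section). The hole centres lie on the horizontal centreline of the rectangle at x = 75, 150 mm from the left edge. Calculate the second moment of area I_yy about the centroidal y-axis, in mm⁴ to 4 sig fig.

Break the section into simple shapes (no overlaps), measuring from the bottom-left corner of the bounding box.
Plate: 225 × 35, A = 7 875 mm², x = 112.5 mm, Ī = 33 222 656 mm⁴.
Hole 1 (subtracted): ⌀16, A = 201.062 mm², x = 75 mm, Ī = 3216.99 mm⁴.
Hole 2 (subtracted): ⌀16, A = 201.062 mm², x = 150 mm, Ī = 3216.99 mm⁴.
By symmetry the centroid is at mid-width, x̄ = 112.5 mm.
Transfer each piece to the centroidal y-axis using Ī + A·d² with d = x − 112.5:
  plate: d = 0 mm → contributes +33 222 656 mm⁴
  hole 1: d = -37.5 mm → contributes −285 960 mm⁴
  hole 2: d = 37.5 mm → contributes −285 960 mm⁴
Total I = 32 650 736 mm⁴.

I_yy ≈ 3.265 × 10⁷ mm⁴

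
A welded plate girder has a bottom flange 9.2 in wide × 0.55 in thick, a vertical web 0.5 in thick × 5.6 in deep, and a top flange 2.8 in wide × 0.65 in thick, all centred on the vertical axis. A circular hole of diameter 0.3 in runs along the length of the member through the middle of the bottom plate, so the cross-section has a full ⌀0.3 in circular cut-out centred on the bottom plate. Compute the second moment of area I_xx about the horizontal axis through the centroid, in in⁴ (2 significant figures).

I_xx ≈ 63 in⁴

Decompose the section into non-overlapping parts with the origin at the bottom-left of its bounding rectangle.
Bottom plate: 9.2 × 0.55, A = 5.06 in², y = 0.275 in, Ī = 0.1276 in⁴.
Web plate: 0.5 × 5.6, A = 2.8 in², y = 3.35 in, Ī = 7.317 in⁴.
Top plate: 2.8 × 0.65, A = 1.82 in², y = 6.475 in, Ī = 0.06408 in⁴.
Hole (subtracted): ⌀0.3, A = 0.07069 in², y = 0.275 in, Ī = 0.0003976 in⁴.
Centroid: ȳ = ΣA·y / ΣA = 2.345 in.
Transfer each piece to the horizontal axis through the centroid using Ī + A·d² with d = y − 2.345:
  bottom plate: d = -2.07 in → contributes +21.82 in⁴
  web plate: d = 1.005 in → contributes +10.14 in⁴
  top plate: d = 4.13 in → contributes +31.1 in⁴
  hole: d = -2.07 in → contributes −0.3034 in⁴
Total I = 62.76 in⁴.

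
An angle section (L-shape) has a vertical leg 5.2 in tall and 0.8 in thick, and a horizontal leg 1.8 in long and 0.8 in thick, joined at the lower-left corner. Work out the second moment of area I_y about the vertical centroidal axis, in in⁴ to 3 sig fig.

Break the section into simple shapes (no overlaps), measuring from the bottom-left corner of the bounding box.
Vertical leg: 0.8 × 5.2, A = 4.16 in², x = 0.4 in, Ī = 0.22187 in⁴.
Horizontal leg (remainder): 1 × 0.8, A = 0.8 in², x = 1.3 in, Ī = 0.066667 in⁴.
Centroid: x̄ = ΣA·x / ΣA = 0.54516 in.
Transfer each piece to the vertical centroidal axis using Ī + A·d² with d = x − 0.54516:
  vertical leg: d = -0.14516 in → contributes +0.30953 in⁴
  horizontal leg (remainder): d = 0.75484 in → contributes +0.52249 in⁴
Total I = 0.83202 in⁴.

I_y ≈ 0.832 in⁴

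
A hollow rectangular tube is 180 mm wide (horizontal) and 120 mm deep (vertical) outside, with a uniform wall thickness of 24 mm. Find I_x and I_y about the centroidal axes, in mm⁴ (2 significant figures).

Split into non-overlapping primitives; take the origin at the lower-left of the bounding box.
Outer rectangle: 180 × 120, A = 21 600 mm², y = 60 mm, Ī = 25 920 000 mm⁴.
Inner void (subtracted): 132 × 72, A = 9 504 mm², y = 60 mm, Ī = 4 105 728 mm⁴.
By symmetry the centroid is at mid-height, ȳ = 60 mm.
All pieces are centred on the centroidal x-axis, so I = ΣĪ (holes subtracted) = 21 814 272 mm⁴.
Repeating about the centroidal y-axis gives I_y = 44 520 192 mm⁴.

I_x ≈ 2.2 × 10⁷ mm⁴, I_y ≈ 4.5 × 10⁷ mm⁴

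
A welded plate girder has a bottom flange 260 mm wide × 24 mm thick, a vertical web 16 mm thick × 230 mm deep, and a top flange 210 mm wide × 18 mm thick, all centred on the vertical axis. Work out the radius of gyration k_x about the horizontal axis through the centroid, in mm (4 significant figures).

Treat the section as a set of non-overlapping primitives; coordinates are from the bounding-box lower-left.
Bottom plate: 260 × 24, A = 6 240 mm², y = 12 mm, Ī = 299 520 mm⁴.
Web plate: 16 × 230, A = 3 680 mm², y = 139 mm, Ī = 16 222 667 mm⁴.
Top plate: 210 × 18, A = 3 780 mm², y = 263 mm, Ī = 102 060 mm⁴.
Centroid: ȳ = ΣA·y / ΣA = 115.368 mm.
Transfer each piece to the horizontal axis through the centroid using Ī + A·d² with d = y − 115.368:
  bottom plate: d = -103.368 mm → contributes +66 973 416 mm⁴
  web plate: d = 23.6321 mm → contributes +18 277 862 mm⁴
  top plate: d = 147.632 mm → contributes +82 488 074 mm⁴
Total I = 167 739 353 mm⁴.
Radius of gyration: k = √(I/A) = √(167 739 353 / 13 700) = 110.651 mm.

k_x ≈ 110.7 mm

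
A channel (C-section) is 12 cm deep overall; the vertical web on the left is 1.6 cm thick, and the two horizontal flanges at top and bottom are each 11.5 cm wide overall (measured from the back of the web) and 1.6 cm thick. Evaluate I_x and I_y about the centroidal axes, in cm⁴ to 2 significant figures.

Break the section into simple shapes (no overlaps), measuring from the bottom-left corner of the bounding box.
Web: 1.6 × 12, A = 19.2 cm², y = 6 cm, Ī = 230.4 cm⁴.
Top flange (beyond web): 9.9 × 1.6, A = 15.84 cm², y = 11.2 cm, Ī = 3.379 cm⁴.
Bottom flange (beyond web): 9.9 × 1.6, A = 15.84 cm², y = 0.8 cm, Ī = 3.379 cm⁴.
By symmetry the centroid is at mid-height, ȳ = 6 cm.
Transfer each piece to the centroidal x-axis using Ī + A·d² with d = y − 6:
  web: d = 0 cm → contributes +230.4 cm⁴
  top flange (beyond web): d = 5.2 cm → contributes +431.7 cm⁴
  bottom flange (beyond web): d = -5.2 cm → contributes +431.7 cm⁴
Total I = 1 094 cm⁴.
For the y-axis: x̄ = 4.38 cm.
Repeating about the centroidal y-axis gives I_y = 658.1 cm⁴.

I_x ≈ 1100 cm⁴, I_y ≈ 660 cm⁴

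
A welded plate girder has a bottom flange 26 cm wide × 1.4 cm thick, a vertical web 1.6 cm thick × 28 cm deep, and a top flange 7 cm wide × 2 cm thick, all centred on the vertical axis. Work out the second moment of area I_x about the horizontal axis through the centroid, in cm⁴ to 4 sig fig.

Treat the section as a set of non-overlapping primitives; coordinates are from the bounding-box lower-left.
Bottom plate: 26 × 1.4, A = 36.4 cm², y = 0.7 cm, Ī = 5.94533 cm⁴.
Web plate: 1.6 × 28, A = 44.8 cm², y = 15.4 cm, Ī = 2926.93 cm⁴.
Top plate: 7 × 2, A = 14 cm², y = 30.4 cm, Ī = 4.66667 cm⁴.
Centroid: ȳ = ΣA·y / ΣA = 11.9853 cm.
Transfer each piece to the horizontal axis through the centroid using Ī + A·d² with d = y − 11.9853:
  bottom plate: d = -11.2853 cm → contributes +4641.77 cm⁴
  web plate: d = 3.41471 cm → contributes +3449.31 cm⁴
  top plate: d = 18.4147 cm → contributes +4752.09 cm⁴
Total I = 12843.2 cm⁴.

I_x ≈ 1.284 × 10⁴ cm⁴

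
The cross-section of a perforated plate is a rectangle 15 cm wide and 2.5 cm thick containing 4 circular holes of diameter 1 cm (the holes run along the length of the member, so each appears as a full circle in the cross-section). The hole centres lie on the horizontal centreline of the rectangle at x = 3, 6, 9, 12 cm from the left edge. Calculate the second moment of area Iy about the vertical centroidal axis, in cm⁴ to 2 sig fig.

Break the section into simple shapes (no overlaps), measuring from the bottom-left corner of the bounding box.
Plate: 15 × 2.5, A = 37.5 cm², x = 7.5 cm, Ī = 703.1 cm⁴.
Hole 1 (subtracted): ⌀1, A = 0.7854 cm², x = 3 cm, Ī = 0.04909 cm⁴.
Hole 2 (subtracted): ⌀1, A = 0.7854 cm², x = 6 cm, Ī = 0.04909 cm⁴.
Hole 3 (subtracted): ⌀1, A = 0.7854 cm², x = 9 cm, Ī = 0.04909 cm⁴.
Hole 4 (subtracted): ⌀1, A = 0.7854 cm², x = 12 cm, Ī = 0.04909 cm⁴.
By symmetry the centroid is at mid-width, x̄ = 7.5 cm.
Transfer each piece to the vertical centroidal axis using Ī + A·d² with d = x − 7.5:
  plate: d = 0 cm → contributes +703.1 cm⁴
  hole 1: d = -4.5 cm → contributes −15.95 cm⁴
  hole 2: d = -1.5 cm → contributes −1.816 cm⁴
  hole 3: d = 1.5 cm → contributes −1.816 cm⁴
  hole 4: d = 4.5 cm → contributes −15.95 cm⁴
Total I = 667.6 cm⁴.

Iy ≈ 670 cm⁴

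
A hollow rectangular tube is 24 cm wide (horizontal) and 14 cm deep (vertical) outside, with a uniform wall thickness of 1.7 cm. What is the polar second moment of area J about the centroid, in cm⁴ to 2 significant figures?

J ≈ 1.2 × 10⁴ cm⁴

Decompose the section into non-overlapping parts with the origin at the bottom-left of its bounding rectangle.
Outer rectangle: 24 × 14, A = 336 cm², y = 7 cm, Ī = 5 488 cm⁴.
Inner void (subtracted): 20.6 × 10.6, A = 218.4 cm², y = 7 cm, Ī = 2 045 cm⁴.
By symmetry the centroid is at mid-height, ȳ = 7 cm.
All pieces are centred on the centroidal x-axis, so I = ΣĪ (holes subtracted) = 3 443 cm⁴.
Repeating about the centroidal y-axis gives I_y = 8 406 cm⁴.
Polar second moment: J = I_x + I_y = 11 849 cm⁴.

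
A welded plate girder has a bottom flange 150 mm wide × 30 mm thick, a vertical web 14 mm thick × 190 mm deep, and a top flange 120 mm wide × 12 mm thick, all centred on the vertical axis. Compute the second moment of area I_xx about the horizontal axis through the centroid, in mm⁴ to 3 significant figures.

I_xx ≈ 6.33 × 10⁷ mm⁴

Split into non-overlapping primitives; take the origin at the lower-left of the bounding box.
Bottom plate: 150 × 30, A = 4 500 mm², y = 15 mm, Ī = 337 500 mm⁴.
Web plate: 14 × 190, A = 2 660 mm², y = 125 mm, Ī = 8 002 167 mm⁴.
Top plate: 120 × 12, A = 1 440 mm², y = 226 mm, Ī = 17 280 mm⁴.
Centroid: ȳ = ΣA·y / ΣA = 84.353 mm.
Transfer each piece to the horizontal axis through the centroid using Ī + A·d² with d = y − 84.353:
  bottom plate: d = -69.353 mm → contributes +21 982 079 mm⁴
  web plate: d = 40.647 mm → contributes +12 396 856 mm⁴
  top plate: d = 141.65 mm → contributes +28 909 057 mm⁴
Total I = 63 287 992 mm⁴.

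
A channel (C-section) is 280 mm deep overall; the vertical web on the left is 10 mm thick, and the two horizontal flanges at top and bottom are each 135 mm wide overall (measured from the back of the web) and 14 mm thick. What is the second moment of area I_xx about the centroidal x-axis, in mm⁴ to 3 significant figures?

Break the section into simple shapes (no overlaps), measuring from the bottom-left corner of the bounding box.
Web: 10 × 280, A = 2 800 mm², y = 140 mm, Ī = 18 293 333 mm⁴.
Top flange (beyond web): 125 × 14, A = 1 750 mm², y = 273 mm, Ī = 28 583 mm⁴.
Bottom flange (beyond web): 125 × 14, A = 1 750 mm², y = 7 mm, Ī = 28 583 mm⁴.
By symmetry the centroid is at mid-height, ȳ = 140 mm.
Transfer each piece to the centroidal x-axis using Ī + A·d² with d = y − 140:
  web: d = 0 mm → contributes +18 293 333 mm⁴
  top flange (beyond web): d = 133 mm → contributes +30 984 333 mm⁴
  bottom flange (beyond web): d = -133 mm → contributes +30 984 333 mm⁴
Total I = 80 262 000 mm⁴.

I_xx ≈ 8.03 × 10⁷ mm⁴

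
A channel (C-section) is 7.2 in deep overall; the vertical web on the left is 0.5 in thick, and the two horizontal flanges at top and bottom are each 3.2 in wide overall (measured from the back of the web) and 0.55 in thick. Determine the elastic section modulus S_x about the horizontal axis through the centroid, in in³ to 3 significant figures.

Treat the section as a set of non-overlapping primitives; coordinates are from the bounding-box lower-left.
Web: 0.5 × 7.2, A = 3.6 in², y = 3.6 in, Ī = 15.552 in⁴.
Top flange (beyond web): 2.7 × 0.55, A = 1.485 in², y = 6.925 in, Ī = 0.037434 in⁴.
Bottom flange (beyond web): 2.7 × 0.55, A = 1.485 in², y = 0.275 in, Ī = 0.037434 in⁴.
By symmetry the centroid is at mid-height, ȳ = 3.6 in.
Transfer each piece to the horizontal axis through the centroid using Ī + A·d² with d = y − 3.6:
  web: d = 0 in → contributes +15.552 in⁴
  top flange (beyond web): d = 3.325 in → contributes +16.455 in⁴
  bottom flange (beyond web): d = -3.325 in → contributes +16.455 in⁴
Total I = 48.462 in⁴.
Extreme fibre distance c = 3.6 in; S = I/c = 13.462 in³.

S_x ≈ 13.5 in³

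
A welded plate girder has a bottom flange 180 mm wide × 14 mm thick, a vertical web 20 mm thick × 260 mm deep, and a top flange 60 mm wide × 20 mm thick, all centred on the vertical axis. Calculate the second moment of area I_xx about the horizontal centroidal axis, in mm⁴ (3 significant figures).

Treat the section as a set of non-overlapping primitives; coordinates are from the bounding-box lower-left.
Bottom plate: 180 × 14, A = 2 520 mm², y = 7 mm, Ī = 41 160 mm⁴.
Web plate: 20 × 260, A = 5 200 mm², y = 144 mm, Ī = 29 293 333 mm⁴.
Top plate: 60 × 20, A = 1 200 mm², y = 284 mm, Ī = 40 000 mm⁴.
Centroid: ȳ = ΣA·y / ΣA = 124.13 mm.
Transfer each piece to the horizontal centroidal axis using Ī + A·d² with d = y − 124.13:
  bottom plate: d = -117.13 mm → contributes +34 614 167 mm⁴
  web plate: d = 19.87 mm → contributes +31 346 372 mm⁴
  top plate: d = 159.87 mm → contributes +30 710 083 mm⁴
Total I = 96 670 622 mm⁴.

I_xx ≈ 9.67 × 10⁷ mm⁴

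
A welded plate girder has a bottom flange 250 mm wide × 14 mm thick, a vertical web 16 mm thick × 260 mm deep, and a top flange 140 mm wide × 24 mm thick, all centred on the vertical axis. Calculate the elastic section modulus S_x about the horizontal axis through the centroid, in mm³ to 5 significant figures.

Treat the section as a set of non-overlapping primitives; coordinates are from the bounding-box lower-left.
Bottom plate: 250 × 14, A = 3 500 mm², y = 7 mm, Ī = 57166.67 mm⁴.
Web plate: 16 × 260, A = 4 160 mm², y = 144 mm, Ī = 23 434 667 mm⁴.
Top plate: 140 × 24, A = 3 360 mm², y = 286 mm, Ī = 161 280 mm⁴.
Centroid: ȳ = ΣA·y / ΣA = 143.784 mm.
Transfer each piece to the horizontal axis through the centroid using Ī + A·d² with d = y − 143.784:
  bottom plate: d = -136.784 mm → contributes +65 541 714 mm⁴
  web plate: d = 0.215971 mm → contributes +23 434 861 mm⁴
  top plate: d = 142.216 mm → contributes +68 118 565 mm⁴
Total I = 157 095 139 mm⁴.
Extreme fibre distance c = 154.216 mm; S = I/c = 1 018 670 mm³.

S_x ≈ 1.0187 × 10⁶ mm³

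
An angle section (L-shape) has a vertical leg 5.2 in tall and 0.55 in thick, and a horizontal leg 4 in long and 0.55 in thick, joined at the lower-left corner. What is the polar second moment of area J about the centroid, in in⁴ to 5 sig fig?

J ≈ 19.175 in⁴

Split into non-overlapping primitives; take the origin at the lower-left of the bounding box.
Vertical leg: 0.55 × 5.2, A = 2.86 in², y = 2.6 in, Ī = 6.444533 in⁴.
Horizontal leg (remainder): 3.45 × 0.55, A = 1.8975 in², y = 0.275 in, Ī = 0.04783281 in⁴.
Centroid: ȳ = ΣA·y / ΣA = 1.672688 in.
Transfer each piece to the centroidal x-axis using Ī + A·d² with d = y − 1.672688:
  vertical leg: d = 0.9273121 in → contributes +8.90387 in⁴
  horizontal leg (remainder): d = -1.397688 in → contributes +3.754659 in⁴
Total I = 12.65853 in⁴.
For the y-axis: x̄ = 1.072688 in.
Repeating about the centroidal y-axis gives I_y = 6.516953 in⁴.
Polar second moment: J = I_x + I_y = 19.17548 in⁴.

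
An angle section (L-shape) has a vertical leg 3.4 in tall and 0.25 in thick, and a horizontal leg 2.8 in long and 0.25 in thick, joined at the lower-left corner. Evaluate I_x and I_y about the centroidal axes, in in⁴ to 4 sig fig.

Break the section into simple shapes (no overlaps), measuring from the bottom-left corner of the bounding box.
Vertical leg: 0.25 × 3.4, A = 0.85 in², y = 1.7 in, Ī = 0.818833 in⁴.
Horizontal leg (remainder): 2.55 × 0.25, A = 0.6375 in², y = 0.125 in, Ī = 0.00332031 in⁴.
Centroid: ȳ = ΣA·y / ΣA = 1.025 in.
Transfer each piece to the centroidal x-axis using Ī + A·d² with d = y − 1.025:
  vertical leg: d = 0.675 in → contributes +1.20611 in⁴
  horizontal leg (remainder): d = -0.9 in → contributes +0.519695 in⁴
Total I = 1.72581 in⁴.
For the y-axis: x̄ = 0.725 in.
Repeating about the centroidal y-axis gives I_y = 1.06387 in⁴.

I_x ≈ 1.726 in⁴, I_y ≈ 1.064 in⁴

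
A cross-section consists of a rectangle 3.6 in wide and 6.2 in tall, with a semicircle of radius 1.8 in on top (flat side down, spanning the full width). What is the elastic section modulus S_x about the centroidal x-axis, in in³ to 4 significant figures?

Decompose the section into non-overlapping parts with the origin at the bottom-left of its bounding rectangle.
Rectangular body: 3.6 × 6.2, A = 22.32 in², y = 3.1 in, Ī = 71.4984 in⁴.
Semicircular cap: semicircle r = 1.8, A = 5.08938 in², y = 6.96394 in, Ī = 1.15218 in⁴.
Centroid: ȳ = ΣA·y / ΣA = 3.81746 in.
Transfer each piece to the centroidal x-axis using Ī + A·d² with d = y − 3.81746:
  rectangular body: d = -0.717458 in → contributes +82.9875 in⁴
  semicircular cap: d = 3.14649 in → contributes +51.5389 in⁴
Total I = 134.526 in⁴.
Extreme fibre distance c = 4.18254 in; S = I/c = 32.1638 in³.

S_x ≈ 32.16 in³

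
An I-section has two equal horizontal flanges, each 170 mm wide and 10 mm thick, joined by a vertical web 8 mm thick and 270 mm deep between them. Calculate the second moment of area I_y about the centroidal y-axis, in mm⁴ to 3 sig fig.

Break the section into simple shapes (no overlaps), measuring from the bottom-left corner of the bounding box.
Bottom flange: 170 × 10, A = 1 700 mm², x = 85 mm, Ī = 4 094 167 mm⁴.
Web: 8 × 270, A = 2 160 mm², x = 85 mm, Ī = 11 520 mm⁴.
Top flange: 170 × 10, A = 1 700 mm², x = 85 mm, Ī = 4 094 167 mm⁴.
By symmetry the centroid is at mid-width, x̄ = 85 mm.
All pieces are centred on the centroidal y-axis, so I = ΣĪ = 8 199 853 mm⁴.

I_y ≈ 8.20 × 10⁶ mm⁴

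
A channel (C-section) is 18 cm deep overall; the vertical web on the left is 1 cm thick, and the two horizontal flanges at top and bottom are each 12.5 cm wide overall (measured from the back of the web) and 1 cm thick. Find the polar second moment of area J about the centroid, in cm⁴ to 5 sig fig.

Decompose the section into non-overlapping parts with the origin at the bottom-left of its bounding rectangle.
Web: 1 × 18, A = 18 cm², y = 9 cm, Ī = 486 cm⁴.
Top flange (beyond web): 11.5 × 1, A = 11.5 cm², y = 17.5 cm, Ī = 0.9583333 cm⁴.
Bottom flange (beyond web): 11.5 × 1, A = 11.5 cm², y = 0.5 cm, Ī = 0.9583333 cm⁴.
By symmetry the centroid is at mid-height, ȳ = 9 cm.
Transfer each piece to the centroidal x-axis using Ī + A·d² with d = y − 9:
  web: d = 0 cm → contributes +486 cm⁴
  top flange (beyond web): d = 8.5 cm → contributes +831.8333 cm⁴
  bottom flange (beyond web): d = -8.5 cm → contributes +831.8333 cm⁴
Total I = 2149.667 cm⁴.
For the y-axis: x̄ = 4.006098 cm.
Repeating about the centroidal y-axis gives I_y = 649.4151 cm⁴.
Polar second moment: J = I_x + I_y = 2799.082 cm⁴.

J ≈ 2799.1 cm⁴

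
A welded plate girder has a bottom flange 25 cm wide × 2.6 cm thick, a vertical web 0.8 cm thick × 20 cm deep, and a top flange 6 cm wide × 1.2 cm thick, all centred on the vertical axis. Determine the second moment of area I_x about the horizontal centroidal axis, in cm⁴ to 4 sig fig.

Break the section into simple shapes (no overlaps), measuring from the bottom-left corner of the bounding box.
Bottom plate: 25 × 2.6, A = 65 cm², y = 1.3 cm, Ī = 36.6167 cm⁴.
Web plate: 0.8 × 20, A = 16 cm², y = 12.6 cm, Ī = 533.333 cm⁴.
Top plate: 6 × 1.2, A = 7.2 cm², y = 23.2 cm, Ī = 0.864 cm⁴.
Centroid: ȳ = ΣA·y / ΣA = 5.13764 cm.
Transfer each piece to the horizontal centroidal axis using Ī + A·d² with d = y − 5.13764:
  bottom plate: d = -3.83764 cm → contributes +993.904 cm⁴
  web plate: d = 7.46236 cm → contributes +1424.32 cm⁴
  top plate: d = 18.0624 cm → contributes +2349.86 cm⁴
Total I = 4768.08 cm⁴.

I_x ≈ 4768 cm⁴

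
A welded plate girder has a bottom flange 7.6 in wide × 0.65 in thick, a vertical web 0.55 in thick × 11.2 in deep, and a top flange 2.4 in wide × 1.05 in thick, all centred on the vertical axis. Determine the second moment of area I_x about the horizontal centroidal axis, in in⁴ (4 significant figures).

I_x ≈ 318.7 in⁴

Break the section into simple shapes (no overlaps), measuring from the bottom-left corner of the bounding box.
Bottom plate: 7.6 × 0.65, A = 4.94 in², y = 0.325 in, Ī = 0.173929 in⁴.
Web plate: 0.55 × 11.2, A = 6.16 in², y = 6.25 in, Ī = 64.3925 in⁴.
Top plate: 2.4 × 1.05, A = 2.52 in², y = 12.375 in, Ī = 0.231525 in⁴.
Centroid: ȳ = ΣA·y / ΣA = 5.23425 in.
Transfer each piece to the horizontal centroidal axis using Ī + A·d² with d = y − 5.23425:
  bottom plate: d = -4.90925 in → contributes +119.232 in⁴
  web plate: d = 1.01575 in → contributes +70.7481 in⁴
  top plate: d = 7.14075 in → contributes +128.727 in⁴
Total I = 318.707 in⁴.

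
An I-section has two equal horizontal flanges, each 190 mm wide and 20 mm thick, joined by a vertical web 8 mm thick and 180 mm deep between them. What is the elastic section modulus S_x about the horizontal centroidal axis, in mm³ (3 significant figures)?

Split into non-overlapping primitives; take the origin at the lower-left of the bounding box.
Bottom flange: 190 × 20, A = 3 800 mm², y = 10 mm, Ī = 126 667 mm⁴.
Web: 8 × 180, A = 1 440 mm², y = 110 mm, Ī = 3 888 000 mm⁴.
Top flange: 190 × 20, A = 3 800 mm², y = 210 mm, Ī = 126 667 mm⁴.
By symmetry the centroid is at mid-height, ȳ = 110 mm.
Transfer each piece to the horizontal centroidal axis using Ī + A·d² with d = y − 110:
  bottom flange: d = -100 mm → contributes +38 126 667 mm⁴
  web: d = 0 mm → contributes +3 888 000 mm⁴
  top flange: d = 100 mm → contributes +38 126 667 mm⁴
Total I = 80 141 333 mm⁴.
Extreme fibre distance c = 110 mm; S = I/c = 728 558 mm³.

S_x ≈ 7.29 × 10⁵ mm³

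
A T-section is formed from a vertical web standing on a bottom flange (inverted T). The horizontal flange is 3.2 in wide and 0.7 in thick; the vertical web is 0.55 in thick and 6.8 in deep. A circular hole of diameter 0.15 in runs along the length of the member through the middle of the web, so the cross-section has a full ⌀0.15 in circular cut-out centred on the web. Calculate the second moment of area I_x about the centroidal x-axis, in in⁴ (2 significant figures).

I_x ≈ 34 in⁴

Decompose the section into non-overlapping parts with the origin at the bottom-left of its bounding rectangle.
Flange: 3.2 × 0.7, A = 2.24 in², y = 0.35 in, Ī = 0.09147 in⁴.
Web: 0.55 × 6.8, A = 3.74 in², y = 4.1 in, Ī = 14.41 in⁴.
Hole (subtracted): ⌀0.15, A = 0.01767 in², y = 4.1 in, Ī = 0.00002485 in⁴.
Centroid: ȳ = ΣA·y / ΣA = 2.691 in.
Transfer each piece to the centroidal x-axis using Ī + A·d² with d = y − 2.691:
  flange: d = -2.341 in → contributes +12.37 in⁴
  web: d = 1.409 in → contributes +21.83 in⁴
  hole: d = 1.409 in → contributes −0.0351 in⁴
Total I = 34.17 in⁴.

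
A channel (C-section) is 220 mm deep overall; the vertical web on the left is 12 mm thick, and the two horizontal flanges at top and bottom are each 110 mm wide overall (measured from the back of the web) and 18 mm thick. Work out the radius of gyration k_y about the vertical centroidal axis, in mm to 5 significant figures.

k_y ≈ 34.691 mm

Split into non-overlapping primitives; take the origin at the lower-left of the bounding box.
Web: 12 × 220, A = 2 640 mm², x = 6 mm, Ī = 31 680 mm⁴.
Top flange (beyond web): 98 × 18, A = 1 764 mm², x = 61 mm, Ī = 1 411 788 mm⁴.
Bottom flange (beyond web): 98 × 18, A = 1 764 mm², x = 61 mm, Ī = 1 411 788 mm⁴.
Centroid: x̄ = ΣA·x / ΣA = 37.45914 mm.
Transfer each piece to the vertical centroidal axis using Ī + A·d² with d = x − 37.45914:
  web: d = -31.45914 mm → contributes +2 644 429 mm⁴
  top flange (beyond web): d = 23.54086 mm → contributes +2 389 347 mm⁴
  bottom flange (beyond web): d = 23.54086 mm → contributes +2 389 347 mm⁴
Total I = 7 423 124 mm⁴.
Radius of gyration: k = √(I/A) = √(7 423 124 / 6 168) = 34.69135 mm.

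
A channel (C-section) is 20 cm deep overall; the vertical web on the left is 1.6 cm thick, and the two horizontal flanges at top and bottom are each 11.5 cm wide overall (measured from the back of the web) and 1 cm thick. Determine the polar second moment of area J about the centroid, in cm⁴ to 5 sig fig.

J ≈ 3428.2 cm⁴

Decompose the section into non-overlapping parts with the origin at the bottom-left of its bounding rectangle.
Web: 1.6 × 20, A = 32 cm², y = 10 cm, Ī = 1066.667 cm⁴.
Top flange (beyond web): 9.9 × 1, A = 9.9 cm², y = 19.5 cm, Ī = 0.825 cm⁴.
Bottom flange (beyond web): 9.9 × 1, A = 9.9 cm², y = 0.5 cm, Ī = 0.825 cm⁴.
By symmetry the centroid is at mid-height, ȳ = 10 cm.
Transfer each piece to the centroidal x-axis using Ī + A·d² with d = y − 10:
  web: d = 0 cm → contributes +1066.667 cm⁴
  top flange (beyond web): d = 9.5 cm → contributes +894.3 cm⁴
  bottom flange (beyond web): d = -9.5 cm → contributes +894.3 cm⁴
Total I = 2855.267 cm⁴.
For the y-axis: x̄ = 2.997876 cm.
Repeating about the centroidal y-axis gives I_y = 572.9524 cm⁴.
Polar second moment: J = I_x + I_y = 3428.219 cm⁴.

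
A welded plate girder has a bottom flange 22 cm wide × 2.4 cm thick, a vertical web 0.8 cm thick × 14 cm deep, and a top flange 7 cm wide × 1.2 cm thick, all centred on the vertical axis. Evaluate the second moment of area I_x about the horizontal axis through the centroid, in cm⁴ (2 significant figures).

I_x ≈ 2400 cm⁴

Split into non-overlapping primitives; take the origin at the lower-left of the bounding box.
Bottom plate: 22 × 2.4, A = 52.8 cm², y = 1.2 cm, Ī = 25.34 cm⁴.
Web plate: 0.8 × 14, A = 11.2 cm², y = 9.4 cm, Ī = 182.9 cm⁴.
Top plate: 7 × 1.2, A = 8.4 cm², y = 17 cm, Ī = 1.008 cm⁴.
Centroid: ȳ = ΣA·y / ΣA = 4.302 cm.
Transfer each piece to the horizontal axis through the centroid using Ī + A·d² with d = y − 4.302:
  bottom plate: d = -3.102 cm → contributes +533.3 cm⁴
  web plate: d = 5.098 cm → contributes +474.1 cm⁴
  top plate: d = 12.7 cm → contributes +1 355 cm⁴
Total I = 2 363 cm⁴.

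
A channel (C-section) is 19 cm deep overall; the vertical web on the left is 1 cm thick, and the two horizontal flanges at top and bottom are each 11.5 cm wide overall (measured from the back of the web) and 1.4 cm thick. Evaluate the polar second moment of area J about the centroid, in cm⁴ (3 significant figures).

Break the section into simple shapes (no overlaps), measuring from the bottom-left corner of the bounding box.
Web: 1 × 19, A = 19 cm², y = 9.5 cm, Ī = 571.58 cm⁴.
Top flange (beyond web): 10.5 × 1.4, A = 14.7 cm², y = 18.3 cm, Ī = 2.401 cm⁴.
Bottom flange (beyond web): 10.5 × 1.4, A = 14.7 cm², y = 0.7 cm, Ī = 2.401 cm⁴.
By symmetry the centroid is at mid-height, ȳ = 9.5 cm.
Transfer each piece to the centroidal x-axis using Ī + A·d² with d = y − 9.5:
  web: d = 0 cm → contributes +571.58 cm⁴
  top flange (beyond web): d = 8.8 cm → contributes +1140.8 cm⁴
  bottom flange (beyond web): d = -8.8 cm → contributes +1140.8 cm⁴
Total I = 2853.1 cm⁴.
For the y-axis: x̄ = 3.9928 cm.
Repeating about the centroidal y-axis gives I_y = 653.28 cm⁴.
Polar second moment: J = I_x + I_y = 3506.4 cm⁴.

J ≈ 3510 cm⁴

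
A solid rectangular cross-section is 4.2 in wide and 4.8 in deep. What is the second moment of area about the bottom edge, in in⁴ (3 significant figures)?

The section: 4.2 × 4.8, A = 20.16 in², y = 2.4 in, Ī = 38.707 in⁴.
Transfer it to the bottom edge using Ī + A·d² with d = y − 0:
  the section: d = 2.4 in → contributes +154.83 in⁴
Total I = 154.83 in⁴.

I_base ≈ 155 in⁴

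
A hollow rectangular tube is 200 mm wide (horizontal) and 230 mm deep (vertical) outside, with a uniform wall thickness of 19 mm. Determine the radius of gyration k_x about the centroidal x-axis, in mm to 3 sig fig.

Decompose the section into non-overlapping parts with the origin at the bottom-left of its bounding rectangle.
Outer rectangle: 200 × 230, A = 46 000 mm², y = 115 mm, Ī = 202 783 333 mm⁴.
Inner void (subtracted): 162 × 192, A = 31 104 mm², y = 115 mm, Ī = 95 551 488 mm⁴.
By symmetry the centroid is at mid-height, ȳ = 115 mm.
All pieces are centred on the centroidal x-axis, so I = ΣĪ (holes subtracted) = 107 231 845 mm⁴.
Radius of gyration: k = √(I/A) = √(107 231 845 / 14 896) = 84.845 mm.

k_x ≈ 84.8 mm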